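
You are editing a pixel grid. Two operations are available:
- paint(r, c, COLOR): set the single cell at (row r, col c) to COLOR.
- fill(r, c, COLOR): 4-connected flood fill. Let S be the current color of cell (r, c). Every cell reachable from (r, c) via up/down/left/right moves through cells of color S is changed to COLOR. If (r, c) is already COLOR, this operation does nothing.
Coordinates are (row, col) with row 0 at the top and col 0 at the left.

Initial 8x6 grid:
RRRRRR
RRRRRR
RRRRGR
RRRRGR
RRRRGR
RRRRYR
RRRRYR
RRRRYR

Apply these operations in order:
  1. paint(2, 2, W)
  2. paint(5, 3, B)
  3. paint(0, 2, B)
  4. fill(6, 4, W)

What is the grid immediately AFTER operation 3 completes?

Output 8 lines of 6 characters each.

After op 1 paint(2,2,W):
RRRRRR
RRRRRR
RRWRGR
RRRRGR
RRRRGR
RRRRYR
RRRRYR
RRRRYR
After op 2 paint(5,3,B):
RRRRRR
RRRRRR
RRWRGR
RRRRGR
RRRRGR
RRRBYR
RRRRYR
RRRRYR
After op 3 paint(0,2,B):
RRBRRR
RRRRRR
RRWRGR
RRRRGR
RRRRGR
RRRBYR
RRRRYR
RRRRYR

Answer: RRBRRR
RRRRRR
RRWRGR
RRRRGR
RRRRGR
RRRBYR
RRRRYR
RRRRYR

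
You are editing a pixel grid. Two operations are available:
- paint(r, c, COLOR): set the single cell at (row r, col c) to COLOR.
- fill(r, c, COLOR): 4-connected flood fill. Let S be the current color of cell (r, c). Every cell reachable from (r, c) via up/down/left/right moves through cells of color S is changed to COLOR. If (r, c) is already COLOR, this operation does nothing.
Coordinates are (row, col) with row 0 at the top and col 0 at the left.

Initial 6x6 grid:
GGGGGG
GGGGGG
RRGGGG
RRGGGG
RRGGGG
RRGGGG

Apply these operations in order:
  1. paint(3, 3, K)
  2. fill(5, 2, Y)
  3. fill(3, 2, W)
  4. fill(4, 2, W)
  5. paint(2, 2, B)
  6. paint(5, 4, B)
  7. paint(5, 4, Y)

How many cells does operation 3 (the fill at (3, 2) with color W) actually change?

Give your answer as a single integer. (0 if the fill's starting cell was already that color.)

After op 1 paint(3,3,K):
GGGGGG
GGGGGG
RRGGGG
RRGKGG
RRGGGG
RRGGGG
After op 2 fill(5,2,Y) [27 cells changed]:
YYYYYY
YYYYYY
RRYYYY
RRYKYY
RRYYYY
RRYYYY
After op 3 fill(3,2,W) [27 cells changed]:
WWWWWW
WWWWWW
RRWWWW
RRWKWW
RRWWWW
RRWWWW

Answer: 27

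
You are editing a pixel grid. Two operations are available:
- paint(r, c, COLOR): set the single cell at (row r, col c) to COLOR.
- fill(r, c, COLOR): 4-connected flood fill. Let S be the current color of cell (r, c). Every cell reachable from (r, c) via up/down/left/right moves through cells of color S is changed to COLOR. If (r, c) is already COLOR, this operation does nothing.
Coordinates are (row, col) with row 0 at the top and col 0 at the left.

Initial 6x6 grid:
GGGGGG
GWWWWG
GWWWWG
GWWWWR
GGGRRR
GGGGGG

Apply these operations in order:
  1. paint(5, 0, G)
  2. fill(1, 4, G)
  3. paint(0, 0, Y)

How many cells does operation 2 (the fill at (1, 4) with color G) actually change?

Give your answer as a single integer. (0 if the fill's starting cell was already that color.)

Answer: 12

Derivation:
After op 1 paint(5,0,G):
GGGGGG
GWWWWG
GWWWWG
GWWWWR
GGGRRR
GGGGGG
After op 2 fill(1,4,G) [12 cells changed]:
GGGGGG
GGGGGG
GGGGGG
GGGGGR
GGGRRR
GGGGGG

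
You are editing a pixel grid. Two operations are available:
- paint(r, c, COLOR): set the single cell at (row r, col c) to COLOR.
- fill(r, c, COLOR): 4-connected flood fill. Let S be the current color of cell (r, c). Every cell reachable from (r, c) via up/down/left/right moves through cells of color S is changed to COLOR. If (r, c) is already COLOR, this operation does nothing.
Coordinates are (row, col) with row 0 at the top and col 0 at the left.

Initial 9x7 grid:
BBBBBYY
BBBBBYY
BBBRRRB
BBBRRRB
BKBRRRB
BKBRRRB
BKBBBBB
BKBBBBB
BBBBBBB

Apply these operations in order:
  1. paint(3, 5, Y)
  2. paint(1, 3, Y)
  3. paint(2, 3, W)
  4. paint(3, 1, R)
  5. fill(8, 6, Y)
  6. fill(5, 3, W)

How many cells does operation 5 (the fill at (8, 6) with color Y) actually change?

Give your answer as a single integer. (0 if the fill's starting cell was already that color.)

Answer: 41

Derivation:
After op 1 paint(3,5,Y):
BBBBBYY
BBBBBYY
BBBRRRB
BBBRRYB
BKBRRRB
BKBRRRB
BKBBBBB
BKBBBBB
BBBBBBB
After op 2 paint(1,3,Y):
BBBBBYY
BBBYBYY
BBBRRRB
BBBRRYB
BKBRRRB
BKBRRRB
BKBBBBB
BKBBBBB
BBBBBBB
After op 3 paint(2,3,W):
BBBBBYY
BBBYBYY
BBBWRRB
BBBRRYB
BKBRRRB
BKBRRRB
BKBBBBB
BKBBBBB
BBBBBBB
After op 4 paint(3,1,R):
BBBBBYY
BBBYBYY
BBBWRRB
BRBRRYB
BKBRRRB
BKBRRRB
BKBBBBB
BKBBBBB
BBBBBBB
After op 5 fill(8,6,Y) [41 cells changed]:
YYYYYYY
YYYYYYY
YYYWRRY
YRYRRYY
YKYRRRY
YKYRRRY
YKYYYYY
YKYYYYY
YYYYYYY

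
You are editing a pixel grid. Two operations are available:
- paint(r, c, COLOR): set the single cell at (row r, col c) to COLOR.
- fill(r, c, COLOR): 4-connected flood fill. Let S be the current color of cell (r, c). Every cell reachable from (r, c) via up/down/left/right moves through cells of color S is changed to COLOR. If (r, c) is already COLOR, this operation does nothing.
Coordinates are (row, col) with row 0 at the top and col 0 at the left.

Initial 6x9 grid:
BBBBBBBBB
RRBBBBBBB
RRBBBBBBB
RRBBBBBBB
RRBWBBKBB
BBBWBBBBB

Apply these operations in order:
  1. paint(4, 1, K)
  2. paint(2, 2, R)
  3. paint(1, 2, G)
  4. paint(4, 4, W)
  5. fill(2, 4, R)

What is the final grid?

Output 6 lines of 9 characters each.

Answer: RRRRRRRRR
RRGRRRRRR
RRRRRRRRR
RRRRRRRRR
RKRWWRKRR
RRRWRRRRR

Derivation:
After op 1 paint(4,1,K):
BBBBBBBBB
RRBBBBBBB
RRBBBBBBB
RRBBBBBBB
RKBWBBKBB
BBBWBBBBB
After op 2 paint(2,2,R):
BBBBBBBBB
RRBBBBBBB
RRRBBBBBB
RRBBBBBBB
RKBWBBKBB
BBBWBBBBB
After op 3 paint(1,2,G):
BBBBBBBBB
RRGBBBBBB
RRRBBBBBB
RRBBBBBBB
RKBWBBKBB
BBBWBBBBB
After op 4 paint(4,4,W):
BBBBBBBBB
RRGBBBBBB
RRRBBBBBB
RRBBBBBBB
RKBWWBKBB
BBBWBBBBB
After op 5 fill(2,4,R) [40 cells changed]:
RRRRRRRRR
RRGRRRRRR
RRRRRRRRR
RRRRRRRRR
RKRWWRKRR
RRRWRRRRR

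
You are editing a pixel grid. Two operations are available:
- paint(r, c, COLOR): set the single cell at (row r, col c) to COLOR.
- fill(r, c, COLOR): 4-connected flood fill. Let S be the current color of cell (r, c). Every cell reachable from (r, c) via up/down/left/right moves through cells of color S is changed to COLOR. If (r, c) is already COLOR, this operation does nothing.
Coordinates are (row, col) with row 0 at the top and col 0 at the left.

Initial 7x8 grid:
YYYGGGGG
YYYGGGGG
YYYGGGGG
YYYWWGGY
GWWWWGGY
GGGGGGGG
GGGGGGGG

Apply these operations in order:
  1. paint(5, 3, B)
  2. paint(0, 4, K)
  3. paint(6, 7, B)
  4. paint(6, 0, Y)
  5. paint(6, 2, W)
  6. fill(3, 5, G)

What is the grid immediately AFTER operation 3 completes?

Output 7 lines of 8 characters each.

After op 1 paint(5,3,B):
YYYGGGGG
YYYGGGGG
YYYGGGGG
YYYWWGGY
GWWWWGGY
GGGBGGGG
GGGGGGGG
After op 2 paint(0,4,K):
YYYGKGGG
YYYGGGGG
YYYGGGGG
YYYWWGGY
GWWWWGGY
GGGBGGGG
GGGGGGGG
After op 3 paint(6,7,B):
YYYGKGGG
YYYGGGGG
YYYGGGGG
YYYWWGGY
GWWWWGGY
GGGBGGGG
GGGGGGGB

Answer: YYYGKGGG
YYYGGGGG
YYYGGGGG
YYYWWGGY
GWWWWGGY
GGGBGGGG
GGGGGGGB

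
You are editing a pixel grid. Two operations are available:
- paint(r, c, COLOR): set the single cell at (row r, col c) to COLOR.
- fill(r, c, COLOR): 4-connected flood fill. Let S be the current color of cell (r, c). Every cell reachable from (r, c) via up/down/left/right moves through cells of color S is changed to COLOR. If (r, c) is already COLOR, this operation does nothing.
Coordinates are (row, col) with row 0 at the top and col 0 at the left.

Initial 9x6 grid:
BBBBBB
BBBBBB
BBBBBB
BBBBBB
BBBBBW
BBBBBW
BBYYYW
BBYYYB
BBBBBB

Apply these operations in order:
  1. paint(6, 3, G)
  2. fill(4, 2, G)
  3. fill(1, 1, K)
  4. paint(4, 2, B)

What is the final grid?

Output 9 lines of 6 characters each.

Answer: KKKKKK
KKKKKK
KKKKKK
KKKKKK
KKBKKW
KKKKKW
KKYKYW
KKYYYK
KKKKKK

Derivation:
After op 1 paint(6,3,G):
BBBBBB
BBBBBB
BBBBBB
BBBBBB
BBBBBW
BBBBBW
BBYGYW
BBYYYB
BBBBBB
After op 2 fill(4,2,G) [45 cells changed]:
GGGGGG
GGGGGG
GGGGGG
GGGGGG
GGGGGW
GGGGGW
GGYGYW
GGYYYG
GGGGGG
After op 3 fill(1,1,K) [46 cells changed]:
KKKKKK
KKKKKK
KKKKKK
KKKKKK
KKKKKW
KKKKKW
KKYKYW
KKYYYK
KKKKKK
After op 4 paint(4,2,B):
KKKKKK
KKKKKK
KKKKKK
KKKKKK
KKBKKW
KKKKKW
KKYKYW
KKYYYK
KKKKKK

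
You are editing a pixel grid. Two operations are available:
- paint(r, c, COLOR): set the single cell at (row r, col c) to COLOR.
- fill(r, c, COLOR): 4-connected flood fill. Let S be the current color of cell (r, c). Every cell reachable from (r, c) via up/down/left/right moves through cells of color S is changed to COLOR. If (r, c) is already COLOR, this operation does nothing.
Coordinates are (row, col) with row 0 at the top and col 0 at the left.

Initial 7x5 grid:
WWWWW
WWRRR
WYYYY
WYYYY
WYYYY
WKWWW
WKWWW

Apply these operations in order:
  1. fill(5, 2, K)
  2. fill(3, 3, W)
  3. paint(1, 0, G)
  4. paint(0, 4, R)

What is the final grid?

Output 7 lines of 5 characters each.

Answer: WWWWR
GWRRR
WWWWW
WWWWW
WWWWW
WKKKK
WKKKK

Derivation:
After op 1 fill(5,2,K) [6 cells changed]:
WWWWW
WWRRR
WYYYY
WYYYY
WYYYY
WKKKK
WKKKK
After op 2 fill(3,3,W) [12 cells changed]:
WWWWW
WWRRR
WWWWW
WWWWW
WWWWW
WKKKK
WKKKK
After op 3 paint(1,0,G):
WWWWW
GWRRR
WWWWW
WWWWW
WWWWW
WKKKK
WKKKK
After op 4 paint(0,4,R):
WWWWR
GWRRR
WWWWW
WWWWW
WWWWW
WKKKK
WKKKK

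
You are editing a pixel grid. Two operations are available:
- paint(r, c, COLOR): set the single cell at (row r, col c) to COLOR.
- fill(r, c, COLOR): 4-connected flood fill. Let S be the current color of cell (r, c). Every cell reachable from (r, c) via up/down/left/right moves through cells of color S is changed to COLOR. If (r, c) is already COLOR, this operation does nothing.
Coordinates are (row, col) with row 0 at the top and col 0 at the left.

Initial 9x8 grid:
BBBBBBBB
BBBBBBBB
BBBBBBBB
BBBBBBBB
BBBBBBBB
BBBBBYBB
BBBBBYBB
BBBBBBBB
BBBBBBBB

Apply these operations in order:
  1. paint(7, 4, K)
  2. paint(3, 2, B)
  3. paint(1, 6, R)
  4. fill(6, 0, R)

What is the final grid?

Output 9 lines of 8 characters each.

Answer: RRRRRRRR
RRRRRRRR
RRRRRRRR
RRRRRRRR
RRRRRRRR
RRRRRYRR
RRRRRYRR
RRRRKRRR
RRRRRRRR

Derivation:
After op 1 paint(7,4,K):
BBBBBBBB
BBBBBBBB
BBBBBBBB
BBBBBBBB
BBBBBBBB
BBBBBYBB
BBBBBYBB
BBBBKBBB
BBBBBBBB
After op 2 paint(3,2,B):
BBBBBBBB
BBBBBBBB
BBBBBBBB
BBBBBBBB
BBBBBBBB
BBBBBYBB
BBBBBYBB
BBBBKBBB
BBBBBBBB
After op 3 paint(1,6,R):
BBBBBBBB
BBBBBBRB
BBBBBBBB
BBBBBBBB
BBBBBBBB
BBBBBYBB
BBBBBYBB
BBBBKBBB
BBBBBBBB
After op 4 fill(6,0,R) [68 cells changed]:
RRRRRRRR
RRRRRRRR
RRRRRRRR
RRRRRRRR
RRRRRRRR
RRRRRYRR
RRRRRYRR
RRRRKRRR
RRRRRRRR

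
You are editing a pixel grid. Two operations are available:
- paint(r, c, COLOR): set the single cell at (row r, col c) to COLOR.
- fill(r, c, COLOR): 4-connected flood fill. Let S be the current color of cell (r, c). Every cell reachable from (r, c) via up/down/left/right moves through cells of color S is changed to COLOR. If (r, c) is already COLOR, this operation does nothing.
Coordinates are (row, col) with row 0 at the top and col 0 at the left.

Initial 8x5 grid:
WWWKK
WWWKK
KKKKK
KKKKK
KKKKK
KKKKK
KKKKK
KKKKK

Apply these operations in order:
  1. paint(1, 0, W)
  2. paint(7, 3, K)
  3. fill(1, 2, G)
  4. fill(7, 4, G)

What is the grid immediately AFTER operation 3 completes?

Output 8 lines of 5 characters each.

After op 1 paint(1,0,W):
WWWKK
WWWKK
KKKKK
KKKKK
KKKKK
KKKKK
KKKKK
KKKKK
After op 2 paint(7,3,K):
WWWKK
WWWKK
KKKKK
KKKKK
KKKKK
KKKKK
KKKKK
KKKKK
After op 3 fill(1,2,G) [6 cells changed]:
GGGKK
GGGKK
KKKKK
KKKKK
KKKKK
KKKKK
KKKKK
KKKKK

Answer: GGGKK
GGGKK
KKKKK
KKKKK
KKKKK
KKKKK
KKKKK
KKKKK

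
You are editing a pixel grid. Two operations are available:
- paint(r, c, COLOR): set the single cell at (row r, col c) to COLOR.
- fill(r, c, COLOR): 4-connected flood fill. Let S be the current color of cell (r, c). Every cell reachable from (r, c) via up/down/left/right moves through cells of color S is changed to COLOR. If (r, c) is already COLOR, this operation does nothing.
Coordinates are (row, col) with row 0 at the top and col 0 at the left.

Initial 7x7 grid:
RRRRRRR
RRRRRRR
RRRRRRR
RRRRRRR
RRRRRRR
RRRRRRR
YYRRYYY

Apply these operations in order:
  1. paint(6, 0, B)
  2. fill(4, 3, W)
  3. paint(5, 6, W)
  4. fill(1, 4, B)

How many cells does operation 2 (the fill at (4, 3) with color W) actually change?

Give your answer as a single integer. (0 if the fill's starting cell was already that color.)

After op 1 paint(6,0,B):
RRRRRRR
RRRRRRR
RRRRRRR
RRRRRRR
RRRRRRR
RRRRRRR
BYRRYYY
After op 2 fill(4,3,W) [44 cells changed]:
WWWWWWW
WWWWWWW
WWWWWWW
WWWWWWW
WWWWWWW
WWWWWWW
BYWWYYY

Answer: 44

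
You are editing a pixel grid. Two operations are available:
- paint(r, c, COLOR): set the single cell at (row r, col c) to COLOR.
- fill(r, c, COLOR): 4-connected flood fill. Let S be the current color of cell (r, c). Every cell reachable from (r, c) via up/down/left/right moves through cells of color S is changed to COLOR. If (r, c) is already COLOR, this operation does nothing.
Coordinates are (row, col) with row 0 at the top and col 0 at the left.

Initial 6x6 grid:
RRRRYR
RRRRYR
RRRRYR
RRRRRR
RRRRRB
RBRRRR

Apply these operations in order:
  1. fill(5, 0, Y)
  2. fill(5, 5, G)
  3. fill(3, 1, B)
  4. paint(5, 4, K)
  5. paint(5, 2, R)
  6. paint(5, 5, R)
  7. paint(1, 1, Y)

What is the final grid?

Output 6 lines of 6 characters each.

Answer: BBBBBB
BYBBBB
BBBBBB
BBBBBB
BBBBBB
BBRBKR

Derivation:
After op 1 fill(5,0,Y) [31 cells changed]:
YYYYYY
YYYYYY
YYYYYY
YYYYYY
YYYYYB
YBYYYY
After op 2 fill(5,5,G) [34 cells changed]:
GGGGGG
GGGGGG
GGGGGG
GGGGGG
GGGGGB
GBGGGG
After op 3 fill(3,1,B) [34 cells changed]:
BBBBBB
BBBBBB
BBBBBB
BBBBBB
BBBBBB
BBBBBB
After op 4 paint(5,4,K):
BBBBBB
BBBBBB
BBBBBB
BBBBBB
BBBBBB
BBBBKB
After op 5 paint(5,2,R):
BBBBBB
BBBBBB
BBBBBB
BBBBBB
BBBBBB
BBRBKB
After op 6 paint(5,5,R):
BBBBBB
BBBBBB
BBBBBB
BBBBBB
BBBBBB
BBRBKR
After op 7 paint(1,1,Y):
BBBBBB
BYBBBB
BBBBBB
BBBBBB
BBBBBB
BBRBKR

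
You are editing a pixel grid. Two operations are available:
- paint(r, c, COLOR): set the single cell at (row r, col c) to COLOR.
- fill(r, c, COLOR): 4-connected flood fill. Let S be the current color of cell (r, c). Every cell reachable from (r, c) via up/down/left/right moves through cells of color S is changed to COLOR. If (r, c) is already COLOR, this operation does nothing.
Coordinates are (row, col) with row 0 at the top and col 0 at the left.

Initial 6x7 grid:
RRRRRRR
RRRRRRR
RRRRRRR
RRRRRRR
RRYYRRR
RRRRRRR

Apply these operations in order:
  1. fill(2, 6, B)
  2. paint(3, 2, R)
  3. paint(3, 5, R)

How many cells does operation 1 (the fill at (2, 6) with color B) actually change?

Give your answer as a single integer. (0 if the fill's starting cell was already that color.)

After op 1 fill(2,6,B) [40 cells changed]:
BBBBBBB
BBBBBBB
BBBBBBB
BBBBBBB
BBYYBBB
BBBBBBB

Answer: 40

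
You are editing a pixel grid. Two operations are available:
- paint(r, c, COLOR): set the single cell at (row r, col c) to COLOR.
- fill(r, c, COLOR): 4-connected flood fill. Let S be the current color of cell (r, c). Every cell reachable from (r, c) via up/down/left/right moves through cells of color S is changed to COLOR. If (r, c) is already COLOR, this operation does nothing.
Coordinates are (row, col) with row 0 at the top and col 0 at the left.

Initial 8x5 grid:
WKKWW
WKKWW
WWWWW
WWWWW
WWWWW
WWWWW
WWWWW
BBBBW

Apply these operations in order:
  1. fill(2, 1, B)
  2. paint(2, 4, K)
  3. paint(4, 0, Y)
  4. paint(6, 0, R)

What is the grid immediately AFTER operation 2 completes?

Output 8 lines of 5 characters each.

After op 1 fill(2,1,B) [32 cells changed]:
BKKBB
BKKBB
BBBBB
BBBBB
BBBBB
BBBBB
BBBBB
BBBBB
After op 2 paint(2,4,K):
BKKBB
BKKBB
BBBBK
BBBBB
BBBBB
BBBBB
BBBBB
BBBBB

Answer: BKKBB
BKKBB
BBBBK
BBBBB
BBBBB
BBBBB
BBBBB
BBBBB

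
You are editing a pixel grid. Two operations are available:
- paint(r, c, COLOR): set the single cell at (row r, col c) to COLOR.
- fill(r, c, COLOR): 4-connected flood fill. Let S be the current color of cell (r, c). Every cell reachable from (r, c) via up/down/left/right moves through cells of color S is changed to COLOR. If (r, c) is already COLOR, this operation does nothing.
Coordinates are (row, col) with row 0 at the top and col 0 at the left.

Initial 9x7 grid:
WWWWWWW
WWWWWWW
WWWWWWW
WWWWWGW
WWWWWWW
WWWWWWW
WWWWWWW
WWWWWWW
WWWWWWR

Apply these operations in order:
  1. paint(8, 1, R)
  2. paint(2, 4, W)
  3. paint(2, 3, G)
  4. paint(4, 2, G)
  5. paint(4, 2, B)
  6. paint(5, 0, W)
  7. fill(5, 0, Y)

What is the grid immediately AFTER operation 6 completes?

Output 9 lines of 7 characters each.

After op 1 paint(8,1,R):
WWWWWWW
WWWWWWW
WWWWWWW
WWWWWGW
WWWWWWW
WWWWWWW
WWWWWWW
WWWWWWW
WRWWWWR
After op 2 paint(2,4,W):
WWWWWWW
WWWWWWW
WWWWWWW
WWWWWGW
WWWWWWW
WWWWWWW
WWWWWWW
WWWWWWW
WRWWWWR
After op 3 paint(2,3,G):
WWWWWWW
WWWWWWW
WWWGWWW
WWWWWGW
WWWWWWW
WWWWWWW
WWWWWWW
WWWWWWW
WRWWWWR
After op 4 paint(4,2,G):
WWWWWWW
WWWWWWW
WWWGWWW
WWWWWGW
WWGWWWW
WWWWWWW
WWWWWWW
WWWWWWW
WRWWWWR
After op 5 paint(4,2,B):
WWWWWWW
WWWWWWW
WWWGWWW
WWWWWGW
WWBWWWW
WWWWWWW
WWWWWWW
WWWWWWW
WRWWWWR
After op 6 paint(5,0,W):
WWWWWWW
WWWWWWW
WWWGWWW
WWWWWGW
WWBWWWW
WWWWWWW
WWWWWWW
WWWWWWW
WRWWWWR

Answer: WWWWWWW
WWWWWWW
WWWGWWW
WWWWWGW
WWBWWWW
WWWWWWW
WWWWWWW
WWWWWWW
WRWWWWR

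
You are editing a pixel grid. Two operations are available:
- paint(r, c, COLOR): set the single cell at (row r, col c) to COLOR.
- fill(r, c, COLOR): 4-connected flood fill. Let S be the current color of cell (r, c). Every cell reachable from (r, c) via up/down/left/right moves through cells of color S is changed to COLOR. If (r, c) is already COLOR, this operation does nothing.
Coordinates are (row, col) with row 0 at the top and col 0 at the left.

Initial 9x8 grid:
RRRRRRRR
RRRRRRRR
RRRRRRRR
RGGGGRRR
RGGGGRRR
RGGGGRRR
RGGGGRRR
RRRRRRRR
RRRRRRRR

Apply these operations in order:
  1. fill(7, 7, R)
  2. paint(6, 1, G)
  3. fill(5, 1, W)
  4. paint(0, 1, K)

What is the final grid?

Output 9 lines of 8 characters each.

After op 1 fill(7,7,R) [0 cells changed]:
RRRRRRRR
RRRRRRRR
RRRRRRRR
RGGGGRRR
RGGGGRRR
RGGGGRRR
RGGGGRRR
RRRRRRRR
RRRRRRRR
After op 2 paint(6,1,G):
RRRRRRRR
RRRRRRRR
RRRRRRRR
RGGGGRRR
RGGGGRRR
RGGGGRRR
RGGGGRRR
RRRRRRRR
RRRRRRRR
After op 3 fill(5,1,W) [16 cells changed]:
RRRRRRRR
RRRRRRRR
RRRRRRRR
RWWWWRRR
RWWWWRRR
RWWWWRRR
RWWWWRRR
RRRRRRRR
RRRRRRRR
After op 4 paint(0,1,K):
RKRRRRRR
RRRRRRRR
RRRRRRRR
RWWWWRRR
RWWWWRRR
RWWWWRRR
RWWWWRRR
RRRRRRRR
RRRRRRRR

Answer: RKRRRRRR
RRRRRRRR
RRRRRRRR
RWWWWRRR
RWWWWRRR
RWWWWRRR
RWWWWRRR
RRRRRRRR
RRRRRRRR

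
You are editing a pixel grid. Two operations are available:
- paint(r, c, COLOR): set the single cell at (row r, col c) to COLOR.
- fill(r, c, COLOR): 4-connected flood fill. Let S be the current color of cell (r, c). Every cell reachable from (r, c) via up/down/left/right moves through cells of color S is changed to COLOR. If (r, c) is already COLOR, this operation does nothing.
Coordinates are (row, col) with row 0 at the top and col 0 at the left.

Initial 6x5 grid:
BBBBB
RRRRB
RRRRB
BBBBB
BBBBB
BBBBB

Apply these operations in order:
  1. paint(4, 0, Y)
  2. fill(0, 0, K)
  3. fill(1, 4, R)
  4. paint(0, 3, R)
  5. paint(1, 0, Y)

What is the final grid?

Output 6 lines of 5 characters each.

After op 1 paint(4,0,Y):
BBBBB
RRRRB
RRRRB
BBBBB
YBBBB
BBBBB
After op 2 fill(0,0,K) [21 cells changed]:
KKKKK
RRRRK
RRRRK
KKKKK
YKKKK
KKKKK
After op 3 fill(1,4,R) [21 cells changed]:
RRRRR
RRRRR
RRRRR
RRRRR
YRRRR
RRRRR
After op 4 paint(0,3,R):
RRRRR
RRRRR
RRRRR
RRRRR
YRRRR
RRRRR
After op 5 paint(1,0,Y):
RRRRR
YRRRR
RRRRR
RRRRR
YRRRR
RRRRR

Answer: RRRRR
YRRRR
RRRRR
RRRRR
YRRRR
RRRRR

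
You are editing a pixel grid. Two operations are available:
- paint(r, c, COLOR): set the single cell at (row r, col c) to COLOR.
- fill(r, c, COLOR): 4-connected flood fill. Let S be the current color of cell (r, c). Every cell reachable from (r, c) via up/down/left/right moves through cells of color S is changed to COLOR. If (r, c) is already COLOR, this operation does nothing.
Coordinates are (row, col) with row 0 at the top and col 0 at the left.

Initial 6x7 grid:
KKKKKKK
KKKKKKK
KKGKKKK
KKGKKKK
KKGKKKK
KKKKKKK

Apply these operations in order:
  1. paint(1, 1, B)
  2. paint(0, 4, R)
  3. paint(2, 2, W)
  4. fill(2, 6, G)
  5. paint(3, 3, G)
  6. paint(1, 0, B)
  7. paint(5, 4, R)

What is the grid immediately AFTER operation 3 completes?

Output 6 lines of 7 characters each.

After op 1 paint(1,1,B):
KKKKKKK
KBKKKKK
KKGKKKK
KKGKKKK
KKGKKKK
KKKKKKK
After op 2 paint(0,4,R):
KKKKRKK
KBKKKKK
KKGKKKK
KKGKKKK
KKGKKKK
KKKKKKK
After op 3 paint(2,2,W):
KKKKRKK
KBKKKKK
KKWKKKK
KKGKKKK
KKGKKKK
KKKKKKK

Answer: KKKKRKK
KBKKKKK
KKWKKKK
KKGKKKK
KKGKKKK
KKKKKKK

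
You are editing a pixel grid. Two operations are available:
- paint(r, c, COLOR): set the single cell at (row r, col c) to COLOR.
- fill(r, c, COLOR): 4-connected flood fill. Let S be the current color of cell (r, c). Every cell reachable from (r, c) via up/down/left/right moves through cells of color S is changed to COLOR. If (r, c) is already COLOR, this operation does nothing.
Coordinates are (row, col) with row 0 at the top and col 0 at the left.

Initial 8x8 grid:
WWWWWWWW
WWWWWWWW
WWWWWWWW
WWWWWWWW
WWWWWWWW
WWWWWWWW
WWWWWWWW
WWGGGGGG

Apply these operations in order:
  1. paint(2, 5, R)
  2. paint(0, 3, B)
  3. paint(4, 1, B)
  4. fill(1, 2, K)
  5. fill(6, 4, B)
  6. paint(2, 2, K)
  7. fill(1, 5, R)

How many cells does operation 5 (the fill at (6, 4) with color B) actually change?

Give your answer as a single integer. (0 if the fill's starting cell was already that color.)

Answer: 55

Derivation:
After op 1 paint(2,5,R):
WWWWWWWW
WWWWWWWW
WWWWWRWW
WWWWWWWW
WWWWWWWW
WWWWWWWW
WWWWWWWW
WWGGGGGG
After op 2 paint(0,3,B):
WWWBWWWW
WWWWWWWW
WWWWWRWW
WWWWWWWW
WWWWWWWW
WWWWWWWW
WWWWWWWW
WWGGGGGG
After op 3 paint(4,1,B):
WWWBWWWW
WWWWWWWW
WWWWWRWW
WWWWWWWW
WBWWWWWW
WWWWWWWW
WWWWWWWW
WWGGGGGG
After op 4 fill(1,2,K) [55 cells changed]:
KKKBKKKK
KKKKKKKK
KKKKKRKK
KKKKKKKK
KBKKKKKK
KKKKKKKK
KKKKKKKK
KKGGGGGG
After op 5 fill(6,4,B) [55 cells changed]:
BBBBBBBB
BBBBBBBB
BBBBBRBB
BBBBBBBB
BBBBBBBB
BBBBBBBB
BBBBBBBB
BBGGGGGG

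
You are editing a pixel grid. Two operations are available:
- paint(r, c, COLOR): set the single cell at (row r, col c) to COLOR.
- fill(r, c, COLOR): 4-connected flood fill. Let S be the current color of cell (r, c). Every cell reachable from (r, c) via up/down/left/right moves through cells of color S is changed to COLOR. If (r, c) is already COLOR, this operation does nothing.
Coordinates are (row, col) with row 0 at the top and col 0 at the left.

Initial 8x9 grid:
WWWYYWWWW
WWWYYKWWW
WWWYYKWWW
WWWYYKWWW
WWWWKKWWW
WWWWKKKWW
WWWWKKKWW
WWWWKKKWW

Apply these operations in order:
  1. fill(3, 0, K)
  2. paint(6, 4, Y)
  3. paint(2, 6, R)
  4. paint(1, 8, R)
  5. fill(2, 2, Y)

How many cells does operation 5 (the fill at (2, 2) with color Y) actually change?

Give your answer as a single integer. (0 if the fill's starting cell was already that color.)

After op 1 fill(3,0,K) [28 cells changed]:
KKKYYWWWW
KKKYYKWWW
KKKYYKWWW
KKKYYKWWW
KKKKKKWWW
KKKKKKKWW
KKKKKKKWW
KKKKKKKWW
After op 2 paint(6,4,Y):
KKKYYWWWW
KKKYYKWWW
KKKYYKWWW
KKKYYKWWW
KKKKKKWWW
KKKKKKKWW
KKKKYKKWW
KKKKKKKWW
After op 3 paint(2,6,R):
KKKYYWWWW
KKKYYKWWW
KKKYYKRWW
KKKYYKWWW
KKKKKKWWW
KKKKKKKWW
KKKKYKKWW
KKKKKKKWW
After op 4 paint(1,8,R):
KKKYYWWWW
KKKYYKWWR
KKKYYKRWW
KKKYYKWWW
KKKKKKWWW
KKKKKKKWW
KKKKYKKWW
KKKKKKKWW
After op 5 fill(2,2,Y) [41 cells changed]:
YYYYYWWWW
YYYYYYWWR
YYYYYYRWW
YYYYYYWWW
YYYYYYWWW
YYYYYYYWW
YYYYYYYWW
YYYYYYYWW

Answer: 41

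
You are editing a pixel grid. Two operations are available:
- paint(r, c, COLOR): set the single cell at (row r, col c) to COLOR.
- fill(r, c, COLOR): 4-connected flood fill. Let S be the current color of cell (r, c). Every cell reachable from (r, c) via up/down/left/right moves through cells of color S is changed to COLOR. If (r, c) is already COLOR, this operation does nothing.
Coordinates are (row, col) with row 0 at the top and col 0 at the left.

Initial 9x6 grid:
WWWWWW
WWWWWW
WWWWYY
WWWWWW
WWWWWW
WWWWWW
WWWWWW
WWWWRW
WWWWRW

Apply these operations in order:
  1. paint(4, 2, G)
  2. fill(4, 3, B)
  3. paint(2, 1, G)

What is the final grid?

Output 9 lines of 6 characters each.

After op 1 paint(4,2,G):
WWWWWW
WWWWWW
WWWWYY
WWWWWW
WWGWWW
WWWWWW
WWWWWW
WWWWRW
WWWWRW
After op 2 fill(4,3,B) [49 cells changed]:
BBBBBB
BBBBBB
BBBBYY
BBBBBB
BBGBBB
BBBBBB
BBBBBB
BBBBRB
BBBBRB
After op 3 paint(2,1,G):
BBBBBB
BBBBBB
BGBBYY
BBBBBB
BBGBBB
BBBBBB
BBBBBB
BBBBRB
BBBBRB

Answer: BBBBBB
BBBBBB
BGBBYY
BBBBBB
BBGBBB
BBBBBB
BBBBBB
BBBBRB
BBBBRB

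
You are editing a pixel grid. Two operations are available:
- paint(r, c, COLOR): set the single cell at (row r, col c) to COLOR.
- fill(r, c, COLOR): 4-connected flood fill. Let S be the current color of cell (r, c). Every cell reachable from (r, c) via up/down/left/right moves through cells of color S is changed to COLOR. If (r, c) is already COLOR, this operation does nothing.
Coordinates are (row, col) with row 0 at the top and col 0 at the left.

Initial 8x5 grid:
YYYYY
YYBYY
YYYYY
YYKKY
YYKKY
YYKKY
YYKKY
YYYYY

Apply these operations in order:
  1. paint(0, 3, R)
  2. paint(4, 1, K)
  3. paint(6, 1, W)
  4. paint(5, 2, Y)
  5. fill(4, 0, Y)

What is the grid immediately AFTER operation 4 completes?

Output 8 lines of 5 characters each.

Answer: YYYRY
YYBYY
YYYYY
YYKKY
YKKKY
YYYKY
YWKKY
YYYYY

Derivation:
After op 1 paint(0,3,R):
YYYRY
YYBYY
YYYYY
YYKKY
YYKKY
YYKKY
YYKKY
YYYYY
After op 2 paint(4,1,K):
YYYRY
YYBYY
YYYYY
YYKKY
YKKKY
YYKKY
YYKKY
YYYYY
After op 3 paint(6,1,W):
YYYRY
YYBYY
YYYYY
YYKKY
YKKKY
YYKKY
YWKKY
YYYYY
After op 4 paint(5,2,Y):
YYYRY
YYBYY
YYYYY
YYKKY
YKKKY
YYYKY
YWKKY
YYYYY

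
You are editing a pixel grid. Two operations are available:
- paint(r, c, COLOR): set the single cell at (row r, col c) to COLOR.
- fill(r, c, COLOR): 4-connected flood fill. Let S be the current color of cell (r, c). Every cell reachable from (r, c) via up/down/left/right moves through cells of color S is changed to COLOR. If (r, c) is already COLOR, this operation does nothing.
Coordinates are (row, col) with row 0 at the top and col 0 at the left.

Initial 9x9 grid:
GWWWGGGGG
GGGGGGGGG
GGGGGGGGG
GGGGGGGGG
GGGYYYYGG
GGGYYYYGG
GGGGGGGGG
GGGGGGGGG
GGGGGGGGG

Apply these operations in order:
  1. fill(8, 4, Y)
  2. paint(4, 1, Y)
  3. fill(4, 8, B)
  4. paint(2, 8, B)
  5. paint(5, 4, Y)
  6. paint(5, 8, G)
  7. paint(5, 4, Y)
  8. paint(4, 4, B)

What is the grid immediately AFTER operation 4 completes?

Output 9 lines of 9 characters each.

After op 1 fill(8,4,Y) [70 cells changed]:
YWWWYYYYY
YYYYYYYYY
YYYYYYYYY
YYYYYYYYY
YYYYYYYYY
YYYYYYYYY
YYYYYYYYY
YYYYYYYYY
YYYYYYYYY
After op 2 paint(4,1,Y):
YWWWYYYYY
YYYYYYYYY
YYYYYYYYY
YYYYYYYYY
YYYYYYYYY
YYYYYYYYY
YYYYYYYYY
YYYYYYYYY
YYYYYYYYY
After op 3 fill(4,8,B) [78 cells changed]:
BWWWBBBBB
BBBBBBBBB
BBBBBBBBB
BBBBBBBBB
BBBBBBBBB
BBBBBBBBB
BBBBBBBBB
BBBBBBBBB
BBBBBBBBB
After op 4 paint(2,8,B):
BWWWBBBBB
BBBBBBBBB
BBBBBBBBB
BBBBBBBBB
BBBBBBBBB
BBBBBBBBB
BBBBBBBBB
BBBBBBBBB
BBBBBBBBB

Answer: BWWWBBBBB
BBBBBBBBB
BBBBBBBBB
BBBBBBBBB
BBBBBBBBB
BBBBBBBBB
BBBBBBBBB
BBBBBBBBB
BBBBBBBBB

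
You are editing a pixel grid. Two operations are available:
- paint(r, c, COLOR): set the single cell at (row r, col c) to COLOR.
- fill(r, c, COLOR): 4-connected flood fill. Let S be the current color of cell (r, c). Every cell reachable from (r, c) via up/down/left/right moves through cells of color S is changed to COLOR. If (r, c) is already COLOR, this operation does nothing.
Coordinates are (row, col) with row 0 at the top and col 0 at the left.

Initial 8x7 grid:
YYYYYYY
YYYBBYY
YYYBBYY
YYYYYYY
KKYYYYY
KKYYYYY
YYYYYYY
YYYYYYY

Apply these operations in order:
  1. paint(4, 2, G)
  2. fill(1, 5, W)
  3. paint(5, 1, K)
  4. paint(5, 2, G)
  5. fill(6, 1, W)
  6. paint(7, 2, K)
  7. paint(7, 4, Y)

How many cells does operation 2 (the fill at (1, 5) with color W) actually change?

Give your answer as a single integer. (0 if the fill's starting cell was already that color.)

After op 1 paint(4,2,G):
YYYYYYY
YYYBBYY
YYYBBYY
YYYYYYY
KKGYYYY
KKYYYYY
YYYYYYY
YYYYYYY
After op 2 fill(1,5,W) [47 cells changed]:
WWWWWWW
WWWBBWW
WWWBBWW
WWWWWWW
KKGWWWW
KKWWWWW
WWWWWWW
WWWWWWW

Answer: 47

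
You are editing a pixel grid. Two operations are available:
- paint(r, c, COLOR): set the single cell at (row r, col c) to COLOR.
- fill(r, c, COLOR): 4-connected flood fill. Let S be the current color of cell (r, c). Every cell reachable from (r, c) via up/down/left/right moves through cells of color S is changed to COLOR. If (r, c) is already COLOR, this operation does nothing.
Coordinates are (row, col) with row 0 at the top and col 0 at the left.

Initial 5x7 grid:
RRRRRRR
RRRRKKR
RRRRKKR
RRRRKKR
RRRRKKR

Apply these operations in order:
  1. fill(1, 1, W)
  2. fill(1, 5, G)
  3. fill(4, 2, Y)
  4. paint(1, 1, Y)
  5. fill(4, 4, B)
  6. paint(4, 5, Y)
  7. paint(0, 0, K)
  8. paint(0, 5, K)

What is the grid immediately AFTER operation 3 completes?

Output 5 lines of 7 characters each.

Answer: YYYYYYY
YYYYGGY
YYYYGGY
YYYYGGY
YYYYGGY

Derivation:
After op 1 fill(1,1,W) [27 cells changed]:
WWWWWWW
WWWWKKW
WWWWKKW
WWWWKKW
WWWWKKW
After op 2 fill(1,5,G) [8 cells changed]:
WWWWWWW
WWWWGGW
WWWWGGW
WWWWGGW
WWWWGGW
After op 3 fill(4,2,Y) [27 cells changed]:
YYYYYYY
YYYYGGY
YYYYGGY
YYYYGGY
YYYYGGY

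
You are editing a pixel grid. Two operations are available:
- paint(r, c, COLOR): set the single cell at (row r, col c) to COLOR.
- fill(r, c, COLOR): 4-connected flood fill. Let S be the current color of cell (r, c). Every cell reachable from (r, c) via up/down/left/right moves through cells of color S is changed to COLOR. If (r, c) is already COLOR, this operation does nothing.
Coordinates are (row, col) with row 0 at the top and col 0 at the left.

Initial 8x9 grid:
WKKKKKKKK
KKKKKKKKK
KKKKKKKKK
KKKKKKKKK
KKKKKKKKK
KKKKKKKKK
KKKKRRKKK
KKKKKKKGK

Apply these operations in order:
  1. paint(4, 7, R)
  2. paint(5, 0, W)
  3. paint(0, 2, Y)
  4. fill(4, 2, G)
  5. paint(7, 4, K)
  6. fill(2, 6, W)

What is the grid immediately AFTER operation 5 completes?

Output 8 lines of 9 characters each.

Answer: WGYGGGGGG
GGGGGGGGG
GGGGGGGGG
GGGGGGGGG
GGGGGGGRG
WGGGGGGGG
GGGGRRGGG
GGGGKGGGG

Derivation:
After op 1 paint(4,7,R):
WKKKKKKKK
KKKKKKKKK
KKKKKKKKK
KKKKKKKKK
KKKKKKKRK
KKKKKKKKK
KKKKRRKKK
KKKKKKKGK
After op 2 paint(5,0,W):
WKKKKKKKK
KKKKKKKKK
KKKKKKKKK
KKKKKKKKK
KKKKKKKRK
WKKKKKKKK
KKKKRRKKK
KKKKKKKGK
After op 3 paint(0,2,Y):
WKYKKKKKK
KKKKKKKKK
KKKKKKKKK
KKKKKKKKK
KKKKKKKRK
WKKKKKKKK
KKKKRRKKK
KKKKKKKGK
After op 4 fill(4,2,G) [65 cells changed]:
WGYGGGGGG
GGGGGGGGG
GGGGGGGGG
GGGGGGGGG
GGGGGGGRG
WGGGGGGGG
GGGGRRGGG
GGGGGGGGG
After op 5 paint(7,4,K):
WGYGGGGGG
GGGGGGGGG
GGGGGGGGG
GGGGGGGGG
GGGGGGGRG
WGGGGGGGG
GGGGRRGGG
GGGGKGGGG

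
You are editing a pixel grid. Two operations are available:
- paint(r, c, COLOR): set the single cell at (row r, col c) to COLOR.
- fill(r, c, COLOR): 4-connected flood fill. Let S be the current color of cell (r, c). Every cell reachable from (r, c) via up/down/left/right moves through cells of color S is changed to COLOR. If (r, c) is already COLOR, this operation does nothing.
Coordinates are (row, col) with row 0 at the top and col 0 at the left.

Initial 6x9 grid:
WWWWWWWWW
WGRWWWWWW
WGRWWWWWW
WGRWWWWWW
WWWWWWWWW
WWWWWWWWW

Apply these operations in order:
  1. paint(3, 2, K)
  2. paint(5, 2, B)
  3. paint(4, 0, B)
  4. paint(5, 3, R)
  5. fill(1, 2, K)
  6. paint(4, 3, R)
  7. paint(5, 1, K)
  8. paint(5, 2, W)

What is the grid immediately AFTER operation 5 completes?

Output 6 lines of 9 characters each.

After op 1 paint(3,2,K):
WWWWWWWWW
WGRWWWWWW
WGRWWWWWW
WGKWWWWWW
WWWWWWWWW
WWWWWWWWW
After op 2 paint(5,2,B):
WWWWWWWWW
WGRWWWWWW
WGRWWWWWW
WGKWWWWWW
WWWWWWWWW
WWBWWWWWW
After op 3 paint(4,0,B):
WWWWWWWWW
WGRWWWWWW
WGRWWWWWW
WGKWWWWWW
BWWWWWWWW
WWBWWWWWW
After op 4 paint(5,3,R):
WWWWWWWWW
WGRWWWWWW
WGRWWWWWW
WGKWWWWWW
BWWWWWWWW
WWBRWWWWW
After op 5 fill(1,2,K) [2 cells changed]:
WWWWWWWWW
WGKWWWWWW
WGKWWWWWW
WGKWWWWWW
BWWWWWWWW
WWBRWWWWW

Answer: WWWWWWWWW
WGKWWWWWW
WGKWWWWWW
WGKWWWWWW
BWWWWWWWW
WWBRWWWWW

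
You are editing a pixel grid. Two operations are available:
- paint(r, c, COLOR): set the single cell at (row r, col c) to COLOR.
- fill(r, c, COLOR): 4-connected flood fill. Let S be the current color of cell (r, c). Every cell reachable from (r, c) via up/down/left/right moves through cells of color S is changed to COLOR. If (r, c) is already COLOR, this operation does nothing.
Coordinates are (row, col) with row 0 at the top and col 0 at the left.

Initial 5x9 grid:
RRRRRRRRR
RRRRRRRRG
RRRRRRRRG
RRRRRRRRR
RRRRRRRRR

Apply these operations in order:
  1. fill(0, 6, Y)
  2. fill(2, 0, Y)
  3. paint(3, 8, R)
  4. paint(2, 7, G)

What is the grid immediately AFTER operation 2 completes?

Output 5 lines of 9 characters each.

After op 1 fill(0,6,Y) [43 cells changed]:
YYYYYYYYY
YYYYYYYYG
YYYYYYYYG
YYYYYYYYY
YYYYYYYYY
After op 2 fill(2,0,Y) [0 cells changed]:
YYYYYYYYY
YYYYYYYYG
YYYYYYYYG
YYYYYYYYY
YYYYYYYYY

Answer: YYYYYYYYY
YYYYYYYYG
YYYYYYYYG
YYYYYYYYY
YYYYYYYYY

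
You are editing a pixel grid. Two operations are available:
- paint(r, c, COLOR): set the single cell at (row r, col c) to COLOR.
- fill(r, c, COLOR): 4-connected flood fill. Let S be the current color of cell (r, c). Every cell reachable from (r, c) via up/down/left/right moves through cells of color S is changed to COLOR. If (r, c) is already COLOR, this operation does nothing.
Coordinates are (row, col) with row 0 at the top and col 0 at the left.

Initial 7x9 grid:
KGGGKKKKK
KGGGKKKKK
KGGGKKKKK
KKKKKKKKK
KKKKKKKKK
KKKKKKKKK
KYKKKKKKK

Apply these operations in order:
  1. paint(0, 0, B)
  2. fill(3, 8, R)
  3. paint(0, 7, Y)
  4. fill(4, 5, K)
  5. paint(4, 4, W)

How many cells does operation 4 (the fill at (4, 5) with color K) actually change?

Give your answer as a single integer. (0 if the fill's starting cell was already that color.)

After op 1 paint(0,0,B):
BGGGKKKKK
KGGGKKKKK
KGGGKKKKK
KKKKKKKKK
KKKKKKKKK
KKKKKKKKK
KYKKKKKKK
After op 2 fill(3,8,R) [52 cells changed]:
BGGGRRRRR
RGGGRRRRR
RGGGRRRRR
RRRRRRRRR
RRRRRRRRR
RRRRRRRRR
RYRRRRRRR
After op 3 paint(0,7,Y):
BGGGRRRYR
RGGGRRRRR
RGGGRRRRR
RRRRRRRRR
RRRRRRRRR
RRRRRRRRR
RYRRRRRRR
After op 4 fill(4,5,K) [51 cells changed]:
BGGGKKKYK
KGGGKKKKK
KGGGKKKKK
KKKKKKKKK
KKKKKKKKK
KKKKKKKKK
KYKKKKKKK

Answer: 51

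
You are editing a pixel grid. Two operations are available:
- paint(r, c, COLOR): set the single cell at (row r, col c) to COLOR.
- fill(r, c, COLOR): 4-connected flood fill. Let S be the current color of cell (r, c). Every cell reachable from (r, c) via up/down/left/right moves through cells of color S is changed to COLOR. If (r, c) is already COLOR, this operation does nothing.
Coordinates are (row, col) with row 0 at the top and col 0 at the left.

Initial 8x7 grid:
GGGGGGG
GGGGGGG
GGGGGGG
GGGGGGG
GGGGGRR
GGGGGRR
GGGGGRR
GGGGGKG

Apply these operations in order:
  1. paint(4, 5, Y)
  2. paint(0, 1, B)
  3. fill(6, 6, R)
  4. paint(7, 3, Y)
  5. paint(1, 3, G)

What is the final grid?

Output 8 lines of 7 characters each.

After op 1 paint(4,5,Y):
GGGGGGG
GGGGGGG
GGGGGGG
GGGGGGG
GGGGGYR
GGGGGRR
GGGGGRR
GGGGGKG
After op 2 paint(0,1,B):
GBGGGGG
GGGGGGG
GGGGGGG
GGGGGGG
GGGGGYR
GGGGGRR
GGGGGRR
GGGGGKG
After op 3 fill(6,6,R) [0 cells changed]:
GBGGGGG
GGGGGGG
GGGGGGG
GGGGGGG
GGGGGYR
GGGGGRR
GGGGGRR
GGGGGKG
After op 4 paint(7,3,Y):
GBGGGGG
GGGGGGG
GGGGGGG
GGGGGGG
GGGGGYR
GGGGGRR
GGGGGRR
GGGYGKG
After op 5 paint(1,3,G):
GBGGGGG
GGGGGGG
GGGGGGG
GGGGGGG
GGGGGYR
GGGGGRR
GGGGGRR
GGGYGKG

Answer: GBGGGGG
GGGGGGG
GGGGGGG
GGGGGGG
GGGGGYR
GGGGGRR
GGGGGRR
GGGYGKG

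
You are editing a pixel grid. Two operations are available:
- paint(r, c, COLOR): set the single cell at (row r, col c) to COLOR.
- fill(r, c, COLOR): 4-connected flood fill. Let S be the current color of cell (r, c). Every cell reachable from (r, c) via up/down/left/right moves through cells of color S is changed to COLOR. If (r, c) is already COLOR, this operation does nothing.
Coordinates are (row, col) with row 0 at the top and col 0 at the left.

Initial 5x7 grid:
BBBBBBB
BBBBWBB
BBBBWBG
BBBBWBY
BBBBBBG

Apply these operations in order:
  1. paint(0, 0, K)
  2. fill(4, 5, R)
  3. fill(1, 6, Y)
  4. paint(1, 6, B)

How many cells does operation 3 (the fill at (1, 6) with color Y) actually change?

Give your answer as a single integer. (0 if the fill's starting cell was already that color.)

Answer: 28

Derivation:
After op 1 paint(0,0,K):
KBBBBBB
BBBBWBB
BBBBWBG
BBBBWBY
BBBBBBG
After op 2 fill(4,5,R) [28 cells changed]:
KRRRRRR
RRRRWRR
RRRRWRG
RRRRWRY
RRRRRRG
After op 3 fill(1,6,Y) [28 cells changed]:
KYYYYYY
YYYYWYY
YYYYWYG
YYYYWYY
YYYYYYG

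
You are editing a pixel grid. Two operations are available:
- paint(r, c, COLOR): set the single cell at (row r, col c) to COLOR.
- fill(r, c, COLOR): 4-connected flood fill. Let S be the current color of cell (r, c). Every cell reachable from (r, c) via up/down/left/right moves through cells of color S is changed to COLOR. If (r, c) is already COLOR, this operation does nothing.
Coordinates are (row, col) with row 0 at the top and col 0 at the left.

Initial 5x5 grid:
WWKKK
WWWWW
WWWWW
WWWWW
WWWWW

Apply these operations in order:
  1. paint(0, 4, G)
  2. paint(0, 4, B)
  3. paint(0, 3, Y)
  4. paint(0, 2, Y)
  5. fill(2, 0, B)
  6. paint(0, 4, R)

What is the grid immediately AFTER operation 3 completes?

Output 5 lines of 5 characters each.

Answer: WWKYB
WWWWW
WWWWW
WWWWW
WWWWW

Derivation:
After op 1 paint(0,4,G):
WWKKG
WWWWW
WWWWW
WWWWW
WWWWW
After op 2 paint(0,4,B):
WWKKB
WWWWW
WWWWW
WWWWW
WWWWW
After op 3 paint(0,3,Y):
WWKYB
WWWWW
WWWWW
WWWWW
WWWWW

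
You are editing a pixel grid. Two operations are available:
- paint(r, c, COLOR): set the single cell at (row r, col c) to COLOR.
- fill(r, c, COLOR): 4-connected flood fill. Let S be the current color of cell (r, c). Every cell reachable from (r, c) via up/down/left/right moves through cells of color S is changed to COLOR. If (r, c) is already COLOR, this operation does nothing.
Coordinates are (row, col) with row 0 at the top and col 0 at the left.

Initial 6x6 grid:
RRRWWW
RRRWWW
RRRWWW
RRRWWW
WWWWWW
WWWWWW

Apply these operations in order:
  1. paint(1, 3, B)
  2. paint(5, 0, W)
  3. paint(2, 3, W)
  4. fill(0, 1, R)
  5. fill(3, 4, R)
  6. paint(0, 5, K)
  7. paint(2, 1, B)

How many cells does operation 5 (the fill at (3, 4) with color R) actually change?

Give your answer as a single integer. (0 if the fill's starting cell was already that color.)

After op 1 paint(1,3,B):
RRRWWW
RRRBWW
RRRWWW
RRRWWW
WWWWWW
WWWWWW
After op 2 paint(5,0,W):
RRRWWW
RRRBWW
RRRWWW
RRRWWW
WWWWWW
WWWWWW
After op 3 paint(2,3,W):
RRRWWW
RRRBWW
RRRWWW
RRRWWW
WWWWWW
WWWWWW
After op 4 fill(0,1,R) [0 cells changed]:
RRRWWW
RRRBWW
RRRWWW
RRRWWW
WWWWWW
WWWWWW
After op 5 fill(3,4,R) [23 cells changed]:
RRRRRR
RRRBRR
RRRRRR
RRRRRR
RRRRRR
RRRRRR

Answer: 23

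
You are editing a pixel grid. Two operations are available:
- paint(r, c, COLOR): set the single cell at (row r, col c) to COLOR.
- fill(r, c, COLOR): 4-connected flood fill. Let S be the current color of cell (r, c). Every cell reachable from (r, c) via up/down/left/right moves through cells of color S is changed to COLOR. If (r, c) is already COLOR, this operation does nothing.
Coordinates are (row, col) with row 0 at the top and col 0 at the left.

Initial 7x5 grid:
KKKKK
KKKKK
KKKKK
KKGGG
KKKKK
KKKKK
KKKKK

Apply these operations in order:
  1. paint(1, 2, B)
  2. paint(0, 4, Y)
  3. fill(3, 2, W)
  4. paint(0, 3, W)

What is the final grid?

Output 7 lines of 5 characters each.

Answer: KKKWY
KKBKK
KKKKK
KKWWW
KKKKK
KKKKK
KKKKK

Derivation:
After op 1 paint(1,2,B):
KKKKK
KKBKK
KKKKK
KKGGG
KKKKK
KKKKK
KKKKK
After op 2 paint(0,4,Y):
KKKKY
KKBKK
KKKKK
KKGGG
KKKKK
KKKKK
KKKKK
After op 3 fill(3,2,W) [3 cells changed]:
KKKKY
KKBKK
KKKKK
KKWWW
KKKKK
KKKKK
KKKKK
After op 4 paint(0,3,W):
KKKWY
KKBKK
KKKKK
KKWWW
KKKKK
KKKKK
KKKKK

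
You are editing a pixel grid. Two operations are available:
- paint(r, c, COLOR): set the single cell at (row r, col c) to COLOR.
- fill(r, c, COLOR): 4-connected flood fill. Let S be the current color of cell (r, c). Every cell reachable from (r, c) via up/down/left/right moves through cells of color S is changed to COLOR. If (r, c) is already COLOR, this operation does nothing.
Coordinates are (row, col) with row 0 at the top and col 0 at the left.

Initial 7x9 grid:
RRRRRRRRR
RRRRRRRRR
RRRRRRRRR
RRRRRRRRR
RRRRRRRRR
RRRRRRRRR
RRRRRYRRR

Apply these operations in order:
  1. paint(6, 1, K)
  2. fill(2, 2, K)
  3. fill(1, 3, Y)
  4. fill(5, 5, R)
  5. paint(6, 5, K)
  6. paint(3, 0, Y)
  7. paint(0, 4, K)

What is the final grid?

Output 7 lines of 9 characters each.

Answer: RRRRKRRRR
RRRRRRRRR
RRRRRRRRR
YRRRRRRRR
RRRRRRRRR
RRRRRRRRR
RRRRRKRRR

Derivation:
After op 1 paint(6,1,K):
RRRRRRRRR
RRRRRRRRR
RRRRRRRRR
RRRRRRRRR
RRRRRRRRR
RRRRRRRRR
RKRRRYRRR
After op 2 fill(2,2,K) [61 cells changed]:
KKKKKKKKK
KKKKKKKKK
KKKKKKKKK
KKKKKKKKK
KKKKKKKKK
KKKKKKKKK
KKKKKYKKK
After op 3 fill(1,3,Y) [62 cells changed]:
YYYYYYYYY
YYYYYYYYY
YYYYYYYYY
YYYYYYYYY
YYYYYYYYY
YYYYYYYYY
YYYYYYYYY
After op 4 fill(5,5,R) [63 cells changed]:
RRRRRRRRR
RRRRRRRRR
RRRRRRRRR
RRRRRRRRR
RRRRRRRRR
RRRRRRRRR
RRRRRRRRR
After op 5 paint(6,5,K):
RRRRRRRRR
RRRRRRRRR
RRRRRRRRR
RRRRRRRRR
RRRRRRRRR
RRRRRRRRR
RRRRRKRRR
After op 6 paint(3,0,Y):
RRRRRRRRR
RRRRRRRRR
RRRRRRRRR
YRRRRRRRR
RRRRRRRRR
RRRRRRRRR
RRRRRKRRR
After op 7 paint(0,4,K):
RRRRKRRRR
RRRRRRRRR
RRRRRRRRR
YRRRRRRRR
RRRRRRRRR
RRRRRRRRR
RRRRRKRRR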